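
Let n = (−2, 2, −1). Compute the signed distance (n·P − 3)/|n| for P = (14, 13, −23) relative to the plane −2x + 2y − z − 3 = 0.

n·P − 3 = 18.
|n| = 3, so the signed distance is 18/3 = 6.

6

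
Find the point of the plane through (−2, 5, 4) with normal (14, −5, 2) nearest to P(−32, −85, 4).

(-508/15, -253/3, 56/15)

The perpendicular from P has direction n = (14, −5, 2): r = (−32, −85, 4) + λ(14, −5, 2).
Substitute into the plane: n·(P + λn) = -45 gives -15 + 225λ = -45, so λ = -2/15.
Foot = (−32, −85, 4) + (-2/15)·(14, −5, 2) = (−508/15, −253/3, 56/15).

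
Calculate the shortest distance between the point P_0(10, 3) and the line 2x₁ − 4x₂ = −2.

√5

d = |2·10 + (-4)·3 − (-2)| / √(4 + 16) = |10|/(2√5) = √5.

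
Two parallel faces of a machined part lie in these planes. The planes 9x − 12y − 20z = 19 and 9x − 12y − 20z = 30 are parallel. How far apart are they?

11/25

Both planes have normal n = (9, −12, −20), |n| = 25. Any point on the first plane is at distance |30 − 19|/|n| = 11/25 from the second.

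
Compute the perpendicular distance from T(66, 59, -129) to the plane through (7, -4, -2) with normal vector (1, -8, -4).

7

The plane has equation n·(r − (7, -4, -2)) = 0, i.e. n·r = 47.
Then n·(66, 59, -129) - 47 = 63.
|n| = √(1 + 64 + 16) = 9, so the distance is |63|/9 = 7.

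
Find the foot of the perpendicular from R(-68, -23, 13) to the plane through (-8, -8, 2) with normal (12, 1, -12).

(-32, -20, -23)

The perpendicular from R has direction n = (12, 1, -12): r = (-68, -23, 13) + t(12, 1, -12).
Substitute into the plane: n·(R + tn) = -128 gives -995 + 289t = -128, so t = 3.
Foot = (-68, -23, 13) + 3·(12, 1, -12) = (-32, -20, -23).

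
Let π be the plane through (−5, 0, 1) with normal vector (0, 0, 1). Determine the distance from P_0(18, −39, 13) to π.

The plane has equation n·(r − (−5, 0, 1)) = 0, i.e. n·r = 1.
n = (0, 0, 1); n·P − 1 = 12; |n| = 1; distance = 12/1 = 12.

12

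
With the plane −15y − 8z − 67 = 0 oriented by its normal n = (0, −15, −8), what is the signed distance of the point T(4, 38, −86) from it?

n·T − 67 = 51.
|n| = 17, so the signed distance is 51/17 = 3.

3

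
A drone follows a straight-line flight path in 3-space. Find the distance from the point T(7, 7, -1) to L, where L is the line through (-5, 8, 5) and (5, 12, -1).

A direction vector is d = (10, 4, -6).
AP = (12, -1, -6); AP·d = 152, |AP|² = 181, |d|² = 152.
distance² = |AP|² − (AP·d)²/|d|² = 181 − 23104/152 = 29, so the distance is √29.

√29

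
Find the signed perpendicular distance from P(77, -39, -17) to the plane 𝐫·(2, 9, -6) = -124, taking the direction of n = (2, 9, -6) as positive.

29/11

n·P − (-124) = 29.
|n| = 11, so the signed distance is 29/11.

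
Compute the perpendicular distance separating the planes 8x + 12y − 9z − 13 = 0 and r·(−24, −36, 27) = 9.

Divide the second equation by -3 to match normals: 8x + 12y − 9z = -3.
With common normal n = (8, 12, −9) (|n| = 17), the distance is |13 − (-3)|/|n| = 16/17.

16/17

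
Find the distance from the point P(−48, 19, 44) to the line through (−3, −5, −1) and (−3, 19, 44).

A direction vector is d = (0, 24, 45).
AP = (−45, 24, 45), and AP × d = (0, 2025, −1080).
|AP × d|² = 5267025 and |d|² = 2601, so the distance is √(5267025/2601) = √2025 = 45.

45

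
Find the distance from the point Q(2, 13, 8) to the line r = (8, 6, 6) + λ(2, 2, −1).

Direction vector d = (2, 2, −1).
AP = (−6, 7, 2), and AP × d = (−11, −2, −26).
|AP × d|² = 801 and |d|² = 9, so the distance is √(801/9) = √89.

√89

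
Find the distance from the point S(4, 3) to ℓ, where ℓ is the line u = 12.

8

d = |1·4 + 0·3 − 12| / √(1 + 0) = |-8|/1 = 8.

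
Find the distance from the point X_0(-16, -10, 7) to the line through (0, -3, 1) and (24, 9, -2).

√17

A direction vector is d = (24, 12, -3).
AP = (-16, -7, 6); AP·d = -486, |AP|² = 341, |d|² = 729.
distance² = |AP|² − (AP·d)²/|d|² = 341 − 236196/729 = 17, so the distance is √17.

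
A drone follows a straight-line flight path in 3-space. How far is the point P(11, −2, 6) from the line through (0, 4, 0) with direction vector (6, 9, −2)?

Direction vector d = (6, 9, −2).
AP = (11, −6, 6); AP·d = 0, |AP|² = 193, |d|² = 121.
distance² = |AP|² − (AP·d)²/|d|² = 193 − 0/121 = 193, so the distance is √193.

√193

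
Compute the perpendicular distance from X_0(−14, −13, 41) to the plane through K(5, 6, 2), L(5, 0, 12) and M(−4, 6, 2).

KL = (0, −6, 10) and KM = (−9, 0, 0), so a normal is n = KL × KM = (0, −90, −54).
Then n·(−14, −13, 41) − (−648) = −396.
|n| = √(0 + 8100 + 2916) = 18√34, so the distance is |-396|/(18√34) = 11√34/17.

22/√34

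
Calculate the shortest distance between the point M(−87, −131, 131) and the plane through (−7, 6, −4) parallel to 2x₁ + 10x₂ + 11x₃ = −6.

Parallel planes share the normal n = (2, 10, 11); since (−7, 6, −4) lies on the plane, its equation is 2x₁ + 10x₂ + 11x₃ = 2.
d = |2·(-87) + 10·(-131) + 11·131 − 2| / √(4 + 100 + 121) = |-45| / 15 = 3.

3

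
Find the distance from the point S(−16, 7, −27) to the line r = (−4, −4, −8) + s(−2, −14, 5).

Direction vector d = (−2, −14, 5).
AP = (−12, 11, −19); AP·d = -225, |AP|² = 626, |d|² = 225.
distance² = |AP|² − (AP·d)²/|d|² = 626 − 50625/225 = 401, so the distance is √401.

√401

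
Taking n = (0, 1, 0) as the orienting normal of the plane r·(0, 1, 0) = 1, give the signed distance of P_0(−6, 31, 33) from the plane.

n·P_0 − 1 = 30.
|n| = 1, so the signed distance is 30/1 = 30.

30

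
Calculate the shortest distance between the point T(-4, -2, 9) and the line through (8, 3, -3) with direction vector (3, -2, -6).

Direction vector d = (3, -2, -6).
AP = (-12, -5, 12); AP·d = -98, |AP|² = 313, |d|² = 49.
distance² = |AP|² − (AP·d)²/|d|² = 313 − 9604/49 = 117, so the distance is 3√13.

3√13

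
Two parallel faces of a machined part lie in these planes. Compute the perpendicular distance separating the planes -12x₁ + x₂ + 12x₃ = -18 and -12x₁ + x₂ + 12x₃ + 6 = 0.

12/17

With common normal n = (-12, 1, 12) (|n| = 17), the distance is |(-18) − (-6)|/|n| = 12/17.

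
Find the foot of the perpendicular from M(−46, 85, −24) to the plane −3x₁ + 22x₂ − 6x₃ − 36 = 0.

The perpendicular from M has direction n = (−3, 22, −6): r = (−46, 85, −24) + μ(−3, 22, −6).
Substitute into the plane: n·(M + μn) = 36 gives 2152 + 529μ = 36, so μ = -4.
Foot = (−46, 85, −24) + (-4)·(−3, 22, −6) = (−34, −3, 0).

(-34, -3, 0)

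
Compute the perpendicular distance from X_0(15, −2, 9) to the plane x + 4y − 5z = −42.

4/√42

d = |1·15 + 4·(-2) + (-5)·9 − (-42)| / √(1 + 16 + 25) = |4| / √42 = 2√42/21.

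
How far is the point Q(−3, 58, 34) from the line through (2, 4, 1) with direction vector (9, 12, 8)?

√1429

Direction vector d = (9, 12, 8).
AP = (−5, 54, 33); AP·d = 867, |AP|² = 4030, |d|² = 289.
distance² = |AP|² − (AP·d)²/|d|² = 4030 − 751689/289 = 1429, so the distance is √1429.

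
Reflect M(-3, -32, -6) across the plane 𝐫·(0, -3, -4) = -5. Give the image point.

n = (0, -3, -4), |n|² = 25, n·M − (-5) = 125, so t = 125/25 = 5.
Foot F = M − 5·n = (-3, -17, 14); the reflection is 2F − M = (-3, -2, 34).

(-3, -2, 34)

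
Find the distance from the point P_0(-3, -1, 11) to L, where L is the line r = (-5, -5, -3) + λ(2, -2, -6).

2√10

Direction vector d = (2, -2, -6).
AP = (2, 4, 14), and AP × d = (4, 40, -12).
|AP × d|² = 1760 and |d|² = 44, so the distance is √(1760/44) = √40 = 2√10.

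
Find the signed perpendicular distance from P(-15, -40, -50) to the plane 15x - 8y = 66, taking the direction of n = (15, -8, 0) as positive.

29/17

n·P − 66 = 29.
|n| = 17, so the signed distance is 29/17.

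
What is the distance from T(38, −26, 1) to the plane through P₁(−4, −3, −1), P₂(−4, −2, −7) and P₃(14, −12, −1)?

10/√46

P₁P₂ = (0, 1, −6) and P₁P₃ = (18, −9, 0), so a normal is n = P₁P₂ × P₁P₃ = (−54, −108, −18).
d = |(-54)·38 + (-108)·(-26) + (-18)·1 − 558| / √(2916 + 11664 + 324) = |180| / (18√46) = 10/√46.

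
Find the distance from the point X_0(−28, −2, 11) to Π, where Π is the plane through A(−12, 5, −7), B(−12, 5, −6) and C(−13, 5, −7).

7

AB = (0, 0, 1) and AC = (−1, 0, 0), so a normal is n = AB × AC = (0, −1, 0).
n = (0, −1, 0); n·P − (-5) = 7; |n| = 1; distance = 7/1 = 7.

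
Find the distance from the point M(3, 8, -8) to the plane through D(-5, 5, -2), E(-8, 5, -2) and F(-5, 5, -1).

DE = (-3, 0, 0) and DF = (0, 0, 1), so a normal is n = DE × DF = (0, 3, 0).
d = |3·8 − 15| / √(0 + 9 + 0) = |9| / 3 = 3.

3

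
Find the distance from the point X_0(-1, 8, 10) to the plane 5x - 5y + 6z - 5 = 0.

d = |5·(-1) + (-5)·8 + 6·10 − 5| / √(25 + 25 + 36) = |10| / √86 = 5√86/43.

10/√86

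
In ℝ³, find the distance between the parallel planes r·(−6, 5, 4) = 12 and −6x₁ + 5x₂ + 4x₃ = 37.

25/√77

With common normal n = (−6, 5, 4) (|n| = √77), the distance is |12 − 37|/|n| = 25/√77 = 25√77/77.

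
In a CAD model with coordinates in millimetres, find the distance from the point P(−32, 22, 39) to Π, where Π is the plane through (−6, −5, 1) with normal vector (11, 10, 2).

4

The plane has equation n·(r − (−6, −5, 1)) = 0, i.e. n·r = -114.
n = (11, 10, 2); n·P − (-114) = 60; |n| = 15; distance = 60/15 = 4.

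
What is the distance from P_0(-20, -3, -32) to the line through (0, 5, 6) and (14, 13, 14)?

6√17

A direction vector is d = (14, 8, 8).
AP = (-20, -8, -38); AP·d = -648, |AP|² = 1908, |d|² = 324.
distance² = |AP|² − (AP·d)²/|d|² = 1908 − 419904/324 = 612, so the distance is 6√17.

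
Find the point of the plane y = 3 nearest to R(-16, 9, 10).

(-16, 3, 10)

n = (0, 1, 0), |n|² = 1, and n·R − 3 = 6.
t = 6/1 = 6, so the foot is R − t·n = (-16, 9, 10) − 6·(0, 1, 0) = (-16, 3, 10).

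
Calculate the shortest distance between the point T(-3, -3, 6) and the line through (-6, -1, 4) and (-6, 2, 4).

A direction vector is d = (0, 3, 0).
AP = (3, -2, 2), and AP × d = (-6, 0, 9).
|AP × d|² = 117 and |d|² = 9, so the distance is √(117/9) = √13.

√13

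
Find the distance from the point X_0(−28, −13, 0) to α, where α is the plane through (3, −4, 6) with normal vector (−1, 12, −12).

The plane has equation n·(r − (3, −4, 6)) = 0, i.e. n·r = -123.
Then n·(−28, −13, 0) − (−123) = −5.
|n| = √(1 + 144 + 144) = 17, so the distance is |-5|/17 = 5/17.

5/17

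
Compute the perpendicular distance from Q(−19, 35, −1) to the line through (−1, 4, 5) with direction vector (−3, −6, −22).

Direction vector d = (−3, −6, −22).
AP = (−18, 31, −6), and AP × d = (−718, −378, 201).
|AP × d|² = 698809 and |d|² = 529, so the distance is √(698809/529) = √1321.

√1321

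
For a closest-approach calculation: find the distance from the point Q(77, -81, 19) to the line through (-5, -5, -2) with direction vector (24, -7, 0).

√2941

Direction vector d = (24, -7, 0).
AP = (82, -76, 21), and AP × d = (147, 504, 1250).
|AP × d|² = 1838125 and |d|² = 625, so the distance is √(1838125/625) = √2941.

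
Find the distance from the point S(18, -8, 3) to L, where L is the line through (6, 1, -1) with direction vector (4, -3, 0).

4

Direction vector d = (4, -3, 0).
AP = (12, -9, 4), and AP × d = (12, 16, 0).
|AP × d|² = 400 and |d|² = 25, so the distance is √(400/25) = √16 = 4.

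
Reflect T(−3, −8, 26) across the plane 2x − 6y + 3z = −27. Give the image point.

n = (2, −6, 3), |n|² = 49, n·T − (-27) = 147, so t = 147/49 = 3.
Foot F = T − 3·n = (−9, 10, 17); the reflection is 2F − T = (−15, 28, 8).

(-15, 28, 8)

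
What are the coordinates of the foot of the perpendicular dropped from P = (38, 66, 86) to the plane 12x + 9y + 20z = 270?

(-10, 30, 6)

n = (12, 9, 20), |n|² = 625, and n·P − 270 = 2500.
t = 2500/625 = 4, so the foot is P − t·n = (38, 66, 86) − 4·(12, 9, 20) = (−10, 30, 6).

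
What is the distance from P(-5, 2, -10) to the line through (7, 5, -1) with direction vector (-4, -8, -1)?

3√17

Direction vector d = (-4, -8, -1).
AP = (-12, -3, -9); AP·d = 81, |AP|² = 234, |d|² = 81.
distance² = |AP|² − (AP·d)²/|d|² = 234 − 6561/81 = 153, so the distance is 3√17.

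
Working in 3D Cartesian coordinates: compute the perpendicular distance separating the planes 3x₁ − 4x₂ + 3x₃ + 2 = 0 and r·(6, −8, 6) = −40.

Divide the second equation by 2 to match normals: 3x₁ − 4x₂ + 3x₃ = -20.
Both planes have normal n = (3, −4, 3), |n| = √34. Any point on the first plane is at distance |(-20) − (-2)|/|n| = 18/√34 = 9√34/17 from the second.

9√34/17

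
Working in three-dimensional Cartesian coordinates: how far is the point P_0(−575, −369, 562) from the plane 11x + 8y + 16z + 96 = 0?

d = |11·(-575) + 8·(-369) + 16·562 − (-96)| / √(121 + 64 + 256) = |-189| / 21 = 9.

9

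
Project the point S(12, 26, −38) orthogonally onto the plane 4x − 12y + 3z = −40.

n = (4, −12, 3), |n|² = 169, and n·S − (-40) = -338.
t = -338/169 = -2, so the foot is S − t·n = (12, 26, −38) − (-2)·(4, −12, 3) = (20, 2, −32).

(20, 2, -32)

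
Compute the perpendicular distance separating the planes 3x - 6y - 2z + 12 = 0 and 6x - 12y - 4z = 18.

3

Divide the second equation by 2 to match normals: 3x - 6y - 2z = 9.
With common normal n = (3, -6, -2) (|n| = 7), the distance is |(-12) − 9|/|n| = 21/7 = 3.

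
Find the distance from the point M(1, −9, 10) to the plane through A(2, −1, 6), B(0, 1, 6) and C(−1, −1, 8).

AB = (−2, 2, 0) and AC = (−3, 0, 2), so a normal is n = AB × AC = (4, 4, 6).
d = |4·1 + 4·(-9) + 6·10 − 40| / √(16 + 16 + 36) = |-12| / (2√17) = 6√17/17.

6/√17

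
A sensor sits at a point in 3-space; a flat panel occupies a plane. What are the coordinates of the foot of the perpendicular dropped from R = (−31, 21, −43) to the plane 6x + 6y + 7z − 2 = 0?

(-13, 39, -22)

The perpendicular from R has direction n = (6, 6, 7): r = (−31, 21, −43) + λ(6, 6, 7).
Substitute into the plane: n·(R + λn) = 2 gives -361 + 121λ = 2, so λ = 3.
Foot = (−31, 21, −43) + 3·(6, 6, 7) = (−13, 39, −22).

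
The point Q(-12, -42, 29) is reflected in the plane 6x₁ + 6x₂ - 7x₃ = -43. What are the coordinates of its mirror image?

With n = (6, 6, -7), the signed offset is (n·Q − (-43))/|n|² = -484/121 = -4.
Q' = Q − 2t·n = (-12, -42, 29) − (-8)·(6, 6, -7) = (36, 6, -27).

(36, 6, -27)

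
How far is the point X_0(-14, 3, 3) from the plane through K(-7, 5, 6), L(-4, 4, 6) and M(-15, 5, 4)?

1/√26

KL = (3, -1, 0) and KM = (-8, 0, -2), so a normal is n = KL × KM = (2, 6, -8).
d = |2·(-14) + 6·3 + (-8)·3 − (-32)| / √(4 + 36 + 64) = |-2| / (2√26) = √26/26.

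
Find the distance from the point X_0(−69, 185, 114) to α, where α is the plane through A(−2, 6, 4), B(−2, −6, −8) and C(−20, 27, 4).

AB = (0, −12, −12) and AC = (−18, 21, 0), so a normal is n = AB × AC = (252, 216, −216).
d = |252·(-69) + 216·185 + (-216)·114 − (-72)| / √(63504 + 46656 + 46656) = |-1980| / 396 = 5.

5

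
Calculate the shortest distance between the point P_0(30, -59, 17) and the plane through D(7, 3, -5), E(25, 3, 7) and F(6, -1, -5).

DE = (18, 0, 12) and DF = (-1, -4, 0), so a normal is n = DE × DF = (48, -12, -72).
Then n·(30, -59, 17) - 660 = 264.
|n| = √(2304 + 144 + 5184) = 12√53, so the distance is |264|/(12√53) = 22√53/53.

22/√53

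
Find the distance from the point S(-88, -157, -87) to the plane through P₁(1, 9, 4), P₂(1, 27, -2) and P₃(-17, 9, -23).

7

P₁P₂ = (0, 18, -6) and P₁P₃ = (-18, 0, -27), so a normal is n = P₁P₂ × P₁P₃ = (-486, 108, 324).
Then n·(-88, -157, -87) - 1782 = -4158.
|n| = √(236196 + 11664 + 104976) = 594, so the distance is |-4158|/594 = 7.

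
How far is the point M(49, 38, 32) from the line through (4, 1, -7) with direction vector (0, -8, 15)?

Direction vector d = (0, -8, 15).
AP = (45, 37, 39); AP·d = 289, |AP|² = 4915, |d|² = 289.
distance² = |AP|² − (AP·d)²/|d|² = 4915 − 83521/289 = 4626, so the distance is 3√514.

3√514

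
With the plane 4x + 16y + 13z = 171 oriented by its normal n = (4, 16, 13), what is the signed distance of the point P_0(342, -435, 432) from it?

n·P_0 − 171 = -147.
|n| = 21, so the signed distance is -147/21 = -7.

-7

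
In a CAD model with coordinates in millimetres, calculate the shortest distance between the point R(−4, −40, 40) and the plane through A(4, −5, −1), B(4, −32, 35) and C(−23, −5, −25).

13/17

AB = (0, −27, 36) and AC = (−27, 0, −24), so a normal is n = AB × AC = (648, −972, −729).
Then n·(−4, −40, 40) − 8181 = −1053.
|n| = √(419904 + 944784 + 531441) = 1377, so the distance is |-1053|/1377 = 13/17.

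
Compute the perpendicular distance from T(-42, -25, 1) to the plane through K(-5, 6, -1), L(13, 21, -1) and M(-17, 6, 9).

13/√97

KL = (18, 15, 0) and KM = (-12, 0, 10), so a normal is n = KL × KM = (150, -180, 180).
Then n·(-42, -25, 1) - (-2010) = 390.
|n| = √(22500 + 32400 + 32400) = 30√97, so the distance is |390|/(30√97) = 13√97/97.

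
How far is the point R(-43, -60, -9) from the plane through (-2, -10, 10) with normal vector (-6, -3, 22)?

The plane has equation n·(r − (-2, -10, 10)) = 0, i.e. n·r = 262.
Then n·(-43, -60, -9) - 262 = -22.
|n| = √(36 + 9 + 484) = 23, so the distance is |-22|/23 = 22/23.

22/23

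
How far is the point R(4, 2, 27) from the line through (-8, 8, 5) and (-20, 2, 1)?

A direction vector is d = (-12, -6, -4).
AP = (12, -6, 22); AP·d = -196, |AP|² = 664, |d|² = 196.
distance² = |AP|² − (AP·d)²/|d|² = 664 − 38416/196 = 468, so the distance is 6√13.

6√13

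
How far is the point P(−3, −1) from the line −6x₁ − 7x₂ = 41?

16/√85

The normal to the line is n = (−6, −7) with |n| = √85.
|n·P − 41| = |25 − 41| = 16, so the distance is 16/√85.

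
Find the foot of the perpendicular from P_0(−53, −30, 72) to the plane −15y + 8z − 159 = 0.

The perpendicular from P_0 has direction n = (0, −15, 8): r = (−53, −30, 72) + t(0, −15, 8).
Substitute into the plane: n·(P_0 + tn) = 159 gives 1026 + 289t = 159, so t = -3.
Foot = (−53, −30, 72) + (-3)·(0, −15, 8) = (−53, 15, 48).

(-53, 15, 48)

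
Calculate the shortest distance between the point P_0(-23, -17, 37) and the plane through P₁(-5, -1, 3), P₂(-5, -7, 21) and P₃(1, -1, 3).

7√10/5

P₁P₂ = (0, -6, 18) and P₁P₃ = (6, 0, 0), so a normal is n = P₁P₂ × P₁P₃ = (0, 108, 36).
Then n·(-23, -17, 37) - 0 = -504.
|n| = √(0 + 11664 + 1296) = 36√10, so the distance is |-504|/(36√10) = 14/√10.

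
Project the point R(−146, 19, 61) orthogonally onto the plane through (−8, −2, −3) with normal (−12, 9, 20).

(-86, -26, -39)

The perpendicular from R has direction n = (−12, 9, 20): r = (−146, 19, 61) + λ(−12, 9, 20).
Substitute into the plane: n·(R + λn) = 18 gives 3143 + 625λ = 18, so λ = -5.
Foot = (−146, 19, 61) + (-5)·(−12, 9, 20) = (−86, −26, −39).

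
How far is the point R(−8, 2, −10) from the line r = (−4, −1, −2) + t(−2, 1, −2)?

Direction vector d = (−2, 1, −2).
AP = (−4, 3, −8); AP·d = 27, |AP|² = 89, |d|² = 9.
distance² = |AP|² − (AP·d)²/|d|² = 89 − 729/9 = 8, so the distance is 2√2.

2√2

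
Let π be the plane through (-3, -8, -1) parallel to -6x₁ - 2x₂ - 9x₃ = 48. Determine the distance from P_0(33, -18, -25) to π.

20/11

Parallel planes share the normal n = (-6, -2, -9); since (-3, -8, -1) lies on the plane, its equation is -6x₁ - 2x₂ - 9x₃ = 43.
Then n·(33, -18, -25) - 43 = 20.
|n| = √(36 + 4 + 81) = 11, so the distance is |20|/11 = 20/11.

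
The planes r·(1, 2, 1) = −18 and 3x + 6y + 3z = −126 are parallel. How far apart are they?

Divide the second equation by 3 to match normals: x + 2y + z = -42.
With common normal n = (1, 2, 1) (|n| = √6), the distance is |(-18) − (-42)|/|n| = 24/√6 = 4√6.

4√6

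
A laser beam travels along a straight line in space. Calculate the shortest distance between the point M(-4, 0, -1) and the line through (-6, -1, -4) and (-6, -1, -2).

√5

A direction vector is d = (0, 0, 2).
AP = (2, 1, 3); AP·d = 6, |AP|² = 14, |d|² = 4.
distance² = |AP|² − (AP·d)²/|d|² = 14 − 36/4 = 5, so the distance is √5.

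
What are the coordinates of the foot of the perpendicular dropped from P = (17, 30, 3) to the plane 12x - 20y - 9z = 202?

(29, 10, -6)

The perpendicular from P has direction n = (12, -20, -9): r = (17, 30, 3) + λ(12, -20, -9).
Substitute into the plane: n·(P + λn) = 202 gives -423 + 625λ = 202, so λ = 1.
Foot = (17, 30, 3) + 1·(12, -20, -9) = (29, 10, -6).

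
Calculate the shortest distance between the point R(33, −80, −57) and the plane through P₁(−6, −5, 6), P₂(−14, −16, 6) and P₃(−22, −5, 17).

1

P₁P₂ = (−8, −11, 0) and P₁P₃ = (−16, 0, 11), so a normal is n = P₁P₂ × P₁P₃ = (−121, 88, −176).
n = (−121, 88, −176); n·P − (-770) = -231; |n| = 231; distance = 231/231 = 1.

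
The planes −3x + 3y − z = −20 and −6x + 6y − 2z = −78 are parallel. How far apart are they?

Divide the second equation by 2 to match normals: −3x + 3y − z = -39.
Both planes have normal n = (−3, 3, −1), |n| = √19. Any point on the first plane is at distance |(-39) − (-20)|/|n| = 19/√19 = √19 from the second.

√19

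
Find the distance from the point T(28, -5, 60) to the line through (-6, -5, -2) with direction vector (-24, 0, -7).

Direction vector d = (-24, 0, -7).
AP = (34, 0, 62), and AP × d = (0, -1250, 0).
|AP × d|² = 1562500 and |d|² = 625, so the distance is √(1562500/625) = √2500 = 50.

50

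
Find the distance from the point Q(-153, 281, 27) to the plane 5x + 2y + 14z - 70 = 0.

Normal vector n = (5, 2, 14), and n·(-153, 281, 27) - 70 = 105.
|n| = √(25 + 4 + 196) = 15, so the distance is |105|/15 = 7.

7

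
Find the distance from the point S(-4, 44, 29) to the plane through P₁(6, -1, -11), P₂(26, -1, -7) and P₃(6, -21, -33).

P₁P₂ = (20, 0, 4) and P₁P₃ = (0, -20, -22), so a normal is n = P₁P₂ × P₁P₃ = (80, 440, -400).
n = (80, 440, -400); n·P − 4440 = 3000; |n| = 600; distance = 3000/600 = 5.

5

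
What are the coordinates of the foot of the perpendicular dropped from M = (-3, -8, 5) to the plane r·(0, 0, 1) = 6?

The perpendicular from M has direction n = (0, 0, 1): r = (-3, -8, 5) + μ(0, 0, 1).
Substitute into the plane: n·(M + μn) = 6 gives 5 + 1μ = 6, so μ = 1.
Foot = (-3, -8, 5) + 1·(0, 0, 1) = (-3, -8, 6).

(-3, -8, 6)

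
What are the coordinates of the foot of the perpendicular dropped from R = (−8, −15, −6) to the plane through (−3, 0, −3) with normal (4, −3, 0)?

(-12, -12, -6)

n = (4, −3, 0), |n|² = 25, and n·R − (-12) = 25.
t = 25/25 = 1, so the foot is R − t·n = (−8, −15, −6) − 1·(4, −3, 0) = (−12, −12, −6).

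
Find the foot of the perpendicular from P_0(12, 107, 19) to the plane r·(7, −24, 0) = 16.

The perpendicular from P_0 has direction n = (7, −24, 0): r = (12, 107, 19) + μ(7, −24, 0).
Substitute into the plane: n·(P_0 + μn) = 16 gives -2484 + 625μ = 16, so μ = 4.
Foot = (12, 107, 19) + 4·(7, −24, 0) = (40, 11, 19).

(40, 11, 19)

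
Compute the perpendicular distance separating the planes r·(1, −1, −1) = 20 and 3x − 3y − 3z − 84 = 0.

Divide the second equation by 3 to match normals: x − y − z = 28.
With common normal n = (1, −1, −1) (|n| = √3), the distance is |20 − 28|/|n| = 8/√3.

8/√3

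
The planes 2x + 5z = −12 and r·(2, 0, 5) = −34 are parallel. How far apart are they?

22√29/29

Both planes have normal n = (2, 0, 5), |n| = √29. Any point on the first plane is at distance |(-34) − (-12)|/|n| = 22/√29 = 22√29/29 from the second.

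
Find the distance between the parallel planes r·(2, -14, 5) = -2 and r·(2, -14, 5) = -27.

Both planes have normal n = (2, -14, 5), |n| = 15. Any point on the first plane is at distance |(-27) − (-2)|/|n| = 25/15 = 5/3 from the second.

5/3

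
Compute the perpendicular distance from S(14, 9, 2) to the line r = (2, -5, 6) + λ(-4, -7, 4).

Direction vector d = (-4, -7, 4).
AP = (12, 14, -4), and AP × d = (28, -32, -28).
|AP × d|² = 2592 and |d|² = 81, so the distance is √(2592/81) = √32 = 4√2.

4√2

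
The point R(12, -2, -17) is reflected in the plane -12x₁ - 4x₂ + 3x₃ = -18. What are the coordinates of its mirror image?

n = (-12, -4, 3), |n|² = 169, n·R − (-18) = -169, so t = -169/169 = -1.
Foot F = R − (-1)·n = (0, -6, -14); the reflection is 2F − R = (-12, -10, -11).

(-12, -10, -11)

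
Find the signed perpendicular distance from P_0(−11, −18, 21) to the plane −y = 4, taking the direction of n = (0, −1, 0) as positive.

14

n·P_0 − 4 = 14.
|n| = 1, so the signed distance is 14/1 = 14.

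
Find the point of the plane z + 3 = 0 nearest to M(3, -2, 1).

(3, -2, -3)

n = (0, 0, 1), |n|² = 1, and n·M − (-3) = 4.
t = 4/1 = 4, so the foot is M − t·n = (3, -2, 1) − 4·(0, 0, 1) = (3, -2, -3).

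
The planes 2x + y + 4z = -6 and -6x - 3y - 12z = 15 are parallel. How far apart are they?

√21/21

Divide the second equation by -3 to match normals: 2x + y + 4z = -5.
With common normal n = (2, 1, 4) (|n| = √21), the distance is |(-6) − (-5)|/|n| = 1/√21.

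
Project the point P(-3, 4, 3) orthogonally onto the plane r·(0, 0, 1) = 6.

The perpendicular from P has direction n = (0, 0, 1): r = (-3, 4, 3) + μ(0, 0, 1).
Substitute into the plane: n·(P + μn) = 6 gives 3 + 1μ = 6, so μ = 3.
Foot = (-3, 4, 3) + 3·(0, 0, 1) = (-3, 4, 6).

(-3, 4, 6)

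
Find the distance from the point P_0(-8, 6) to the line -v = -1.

The normal to the line is n = (0, -1) with |n| = 1.
|n·P_0 − (-1)| = |-6 − (-1)| = 5, so the distance is 5/1 = 5.

5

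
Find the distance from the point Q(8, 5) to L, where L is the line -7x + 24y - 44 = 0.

4/5

The normal to the line is n = (-7, 24) with |n| = 25.
|n·Q − 44| = |64 − 44| = 20, so the distance is 20/25 = 4/5.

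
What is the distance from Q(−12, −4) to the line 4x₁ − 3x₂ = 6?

The normal to the line is n = (4, −3) with |n| = 5.
|n·Q − 6| = |-36 − 6| = 42, so the distance is 42/5.

42/5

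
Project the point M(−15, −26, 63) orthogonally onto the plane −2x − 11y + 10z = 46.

(-7, 18, 23)

The perpendicular from M has direction n = (−2, −11, 10): r = (−15, −26, 63) + μ(−2, −11, 10).
Substitute into the plane: n·(M + μn) = 46 gives 946 + 225μ = 46, so μ = -4.
Foot = (−15, −26, 63) + (-4)·(−2, −11, 10) = (−7, 18, 23).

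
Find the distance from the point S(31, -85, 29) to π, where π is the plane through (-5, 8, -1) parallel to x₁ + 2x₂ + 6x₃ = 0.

Parallel planes share the normal n = (1, 2, 6); since (-5, 8, -1) lies on the plane, its equation is x₁ + 2x₂ + 6x₃ = 5.
Then n·(31, -85, 29) - 5 = 30.
|n| = √(1 + 4 + 36) = √41, so the distance is |30|/√41 = 30√41/41.

30√41/41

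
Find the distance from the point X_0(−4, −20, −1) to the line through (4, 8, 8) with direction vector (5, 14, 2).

√29

Direction vector d = (5, 14, 2).
AP = (−8, −28, −9), and AP × d = (70, −29, 28).
|AP × d|² = 6525 and |d|² = 225, so the distance is √(6525/225) = √29.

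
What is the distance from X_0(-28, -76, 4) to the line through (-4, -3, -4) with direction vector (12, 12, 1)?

Direction vector d = (12, 12, 1).
AP = (-24, -73, 8), and AP × d = (-169, 120, 588).
|AP × d|² = 388705 and |d|² = 289, so the distance is √(388705/289) = √1345.

√1345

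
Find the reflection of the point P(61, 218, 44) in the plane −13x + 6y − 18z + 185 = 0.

n = (−13, 6, −18), |n|² = 529, n·P − (-185) = -92, so t = -92/529 = -4/23.
Foot F = P − (-4/23)·n = (1351/23, 5038/23, 940/23); the reflection is 2F − P = (1299/23, 5062/23, 868/23).

(1299/23, 5062/23, 868/23)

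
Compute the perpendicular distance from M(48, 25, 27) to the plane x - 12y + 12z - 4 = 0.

d = |1·48 + (-12)·25 + 12·27 − 4| / √(1 + 144 + 144) = |68| / 17 = 4.

4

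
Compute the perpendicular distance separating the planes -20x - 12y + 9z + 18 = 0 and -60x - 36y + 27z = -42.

Divide the second equation by 3 to match normals: -20x - 12y + 9z = -14.
With common normal n = (-20, -12, 9) (|n| = 25), the distance is |(-18) − (-14)|/|n| = 4/25.

4/25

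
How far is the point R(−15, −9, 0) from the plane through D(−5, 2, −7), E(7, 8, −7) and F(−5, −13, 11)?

√70/70

DE = (12, 6, 0) and DF = (0, −15, 18), so a normal is n = DE × DF = (108, −216, −180).
Then n·(−15, −9, 0) − 288 = 36.
|n| = √(11664 + 46656 + 32400) = 36√70, so the distance is |36|/(36√70) = √70/70.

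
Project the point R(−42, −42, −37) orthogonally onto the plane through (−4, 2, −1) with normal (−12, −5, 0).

The perpendicular from R has direction n = (−12, −5, 0): r = (−42, −42, −37) + μ(−12, −5, 0).
Substitute into the plane: n·(R + μn) = 38 gives 714 + 169μ = 38, so μ = -4.
Foot = (−42, −42, −37) + (-4)·(−12, −5, 0) = (6, −22, −37).

(6, -22, -37)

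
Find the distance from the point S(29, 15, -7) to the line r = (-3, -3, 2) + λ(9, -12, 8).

√1429

Direction vector d = (9, -12, 8).
AP = (32, 18, -9), and AP × d = (36, -337, -546).
|AP × d|² = 412981 and |d|² = 289, so the distance is √(412981/289) = √1429.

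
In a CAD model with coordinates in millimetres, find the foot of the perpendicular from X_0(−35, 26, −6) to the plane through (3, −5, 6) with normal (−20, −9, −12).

(-15, 35, 6)

n = (−20, −9, −12), |n|² = 625, and n·X_0 − (-87) = 625.
t = 625/625 = 1, so the foot is X_0 − t·n = (−35, 26, −6) − 1·(−20, −9, −12) = (−15, 35, 6).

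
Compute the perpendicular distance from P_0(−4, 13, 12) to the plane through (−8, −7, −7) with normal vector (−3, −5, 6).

√70/35

The plane has equation n·(r − (−8, −7, −7)) = 0, i.e. n·r = 17.
Then n·(−4, 13, 12) − 17 = 2.
|n| = √(9 + 25 + 36) = √70, so the distance is |2|/√70 = 2/√70.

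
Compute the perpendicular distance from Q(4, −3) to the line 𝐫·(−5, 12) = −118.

d = |(-5)·4 + 12·(-3) − (-118)| / √(25 + 144) = |62|/13 = 62/13.

62/13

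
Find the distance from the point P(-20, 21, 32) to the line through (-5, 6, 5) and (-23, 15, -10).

3√131

A direction vector is d = (-18, 9, -15).
AP = (-15, 15, 27); AP·d = 0, |AP|² = 1179, |d|² = 630.
distance² = |AP|² − (AP·d)²/|d|² = 1179 − 0/630 = 1179, so the distance is 3√131.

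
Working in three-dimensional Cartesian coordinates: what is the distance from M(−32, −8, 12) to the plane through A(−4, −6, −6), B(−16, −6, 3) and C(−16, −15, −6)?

4√41/41

AB = (−12, 0, 9) and AC = (−12, −9, 0), so a normal is n = AB × AC = (81, −108, 108).
d = |81·(-32) + (-108)·(-8) + 108·12 − (-324)| / √(6561 + 11664 + 11664) = |-108| / (27√41) = 4/√41.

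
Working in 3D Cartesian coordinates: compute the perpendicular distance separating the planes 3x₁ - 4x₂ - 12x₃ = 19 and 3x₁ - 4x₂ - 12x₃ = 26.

Both planes have normal n = (3, -4, -12), |n| = 13. Any point on the first plane is at distance |26 − 19|/|n| = 7/13 from the second.

7/13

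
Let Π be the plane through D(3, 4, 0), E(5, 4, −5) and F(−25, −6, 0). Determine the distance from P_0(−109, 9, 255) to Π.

DE = (2, 0, −5) and DF = (−28, −10, 0), so a normal is n = DE × DF = (−50, 140, −20).
d = |(-50)·(-109) + 140·9 + (-20)·255 − 410| / √(2500 + 19600 + 400) = |1200| / 150 = 8.

8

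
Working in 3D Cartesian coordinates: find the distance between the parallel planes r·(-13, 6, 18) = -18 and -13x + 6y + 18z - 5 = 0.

1

Both planes have normal n = (-13, 6, 18), |n| = 23. Any point on the first plane is at distance |5 − (-18)|/|n| = 23/23 = 1 from the second.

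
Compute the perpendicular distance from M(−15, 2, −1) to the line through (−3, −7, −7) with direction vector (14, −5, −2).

Direction vector d = (14, −5, −2).
AP = (−12, 9, 6); AP·d = -225, |AP|² = 261, |d|² = 225.
distance² = |AP|² − (AP·d)²/|d|² = 261 − 50625/225 = 36, so the distance is 6.

6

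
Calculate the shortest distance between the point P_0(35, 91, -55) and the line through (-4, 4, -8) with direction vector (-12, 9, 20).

Direction vector d = (-12, 9, 20).
AP = (39, 87, -47); AP·d = -625, |AP|² = 11299, |d|² = 625.
distance² = |AP|² − (AP·d)²/|d|² = 11299 − 390625/625 = 10674, so the distance is 3√1186.

3√1186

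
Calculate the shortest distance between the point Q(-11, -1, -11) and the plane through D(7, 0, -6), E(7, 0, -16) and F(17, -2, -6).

23√26/26

DE = (0, 0, -10) and DF = (10, -2, 0), so a normal is n = DE × DF = (-20, -100, 0).
Then n·(-11, -1, -11) - (-140) = 460.
|n| = √(400 + 10000 + 0) = 20√26, so the distance is |460|/(20√26) = 23/√26.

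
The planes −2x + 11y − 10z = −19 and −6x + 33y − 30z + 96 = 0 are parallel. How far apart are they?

13/15

Divide the second equation by 3 to match normals: −2x + 11y − 10z = -32.
Both planes have normal n = (−2, 11, −10), |n| = 15. Any point on the first plane is at distance |(-32) − (-19)|/|n| = 13/15 from the second.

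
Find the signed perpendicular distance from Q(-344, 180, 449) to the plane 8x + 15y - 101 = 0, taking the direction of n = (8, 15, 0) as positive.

n·Q − 101 = -153.
|n| = 17, so the signed distance is -153/17 = -9.

-9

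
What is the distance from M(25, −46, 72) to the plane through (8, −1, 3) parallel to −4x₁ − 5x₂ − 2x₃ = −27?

19√5/15

Parallel planes share the normal n = (−4, −5, −2); since (8, −1, 3) lies on the plane, its equation is −4x₁ − 5x₂ − 2x₃ = -33.
Then n·(25, −46, 72) − (−33) = 19.
|n| = √(16 + 25 + 4) = 3√5, so the distance is |19|/(3√5) = 19√5/15.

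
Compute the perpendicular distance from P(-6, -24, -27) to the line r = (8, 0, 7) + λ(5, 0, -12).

2√313

Direction vector d = (5, 0, -12).
AP = (-14, -24, -34), and AP × d = (288, -338, 120).
|AP × d|² = 211588 and |d|² = 169, so the distance is √(211588/169) = √1252 = 2√313.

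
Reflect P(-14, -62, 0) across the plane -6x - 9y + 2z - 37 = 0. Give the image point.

n = (-6, -9, 2), |n|² = 121, n·P − 37 = 605, so t = 605/121 = 5.
Foot F = P − 5·n = (16, -17, -10); the reflection is 2F − P = (46, 28, -20).

(46, 28, -20)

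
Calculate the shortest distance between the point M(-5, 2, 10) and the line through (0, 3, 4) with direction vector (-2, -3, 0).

7

Direction vector d = (-2, -3, 0).
AP = (-5, -1, 6), and AP × d = (18, -12, 13).
|AP × d|² = 637 and |d|² = 13, so the distance is √(637/13) = √49 = 7.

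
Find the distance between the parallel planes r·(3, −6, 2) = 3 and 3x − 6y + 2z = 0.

Both planes have normal n = (3, −6, 2), |n| = 7. Any point on the first plane is at distance |0 − 3|/|n| = 3/7 from the second.

3/7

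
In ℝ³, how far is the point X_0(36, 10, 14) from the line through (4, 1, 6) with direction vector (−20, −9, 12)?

Direction vector d = (−20, −9, 12).
AP = (32, 9, 8); AP·d = -625, |AP|² = 1169, |d|² = 625.
distance² = |AP|² − (AP·d)²/|d|² = 1169 − 390625/625 = 544, so the distance is 4√34.

4√34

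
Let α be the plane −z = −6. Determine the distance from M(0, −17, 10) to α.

n = (0, 0, −1); n·P − (-6) = -4; |n| = 1; distance = 4/1 = 4.

4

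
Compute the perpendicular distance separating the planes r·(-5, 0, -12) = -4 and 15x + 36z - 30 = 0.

Divide the second equation by -3 to match normals: -5x - 12z = -10.
With common normal n = (-5, 0, -12) (|n| = 13), the distance is |(-4) − (-10)|/|n| = 6/13.

6/13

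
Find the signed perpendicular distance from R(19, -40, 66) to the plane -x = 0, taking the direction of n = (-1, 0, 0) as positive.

-19

n·R − 0 = -19.
|n| = 1, so the signed distance is -19/1 = -19.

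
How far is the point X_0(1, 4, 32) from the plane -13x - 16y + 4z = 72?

n = (-13, -16, 4); n·P − 72 = -21; |n| = 21; distance = 21/21 = 1.

1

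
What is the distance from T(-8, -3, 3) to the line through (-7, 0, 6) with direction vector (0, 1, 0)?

Direction vector d = (0, 1, 0).
AP = (-1, -3, -3); AP·d = -3, |AP|² = 19, |d|² = 1.
distance² = |AP|² − (AP·d)²/|d|² = 19 − 9/1 = 10, so the distance is √10.

√10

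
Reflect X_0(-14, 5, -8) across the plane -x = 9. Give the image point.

n = (-1, 0, 0), |n|² = 1, n·X_0 − 9 = 5, so t = 5/1 = 5.
Foot F = X_0 − 5·n = (-9, 5, -8); the reflection is 2F − X_0 = (-4, 5, -8).

(-4, 5, -8)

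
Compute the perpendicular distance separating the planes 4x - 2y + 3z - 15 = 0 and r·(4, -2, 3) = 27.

12/√29

With common normal n = (4, -2, 3) (|n| = √29), the distance is |15 − 27|/|n| = 12/√29.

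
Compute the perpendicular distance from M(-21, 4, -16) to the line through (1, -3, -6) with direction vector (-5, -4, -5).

Direction vector d = (-5, -4, -5).
AP = (-22, 7, -10); AP·d = 132, |AP|² = 633, |d|² = 66.
distance² = |AP|² − (AP·d)²/|d|² = 633 − 17424/66 = 369, so the distance is 3√41.

3√41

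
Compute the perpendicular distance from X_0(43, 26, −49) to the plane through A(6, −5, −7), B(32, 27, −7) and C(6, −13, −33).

AB = (26, 32, 0) and AC = (0, −8, −26), so a normal is n = AB × AC = (−832, 676, −208).
Then n·(43, 26, −49) − (−6916) = −1092.
|n| = √(692224 + 456976 + 43264) = 1092, so the distance is |-1092|/1092 = 1.

1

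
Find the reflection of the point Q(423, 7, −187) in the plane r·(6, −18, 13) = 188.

With n = (6, −18, 13), the signed offset is (n·Q − 188)/|n|² = -207/529 = -9/23.
Q' = Q − 2t·n = (423, 7, −187) − (-18/23)·(6, −18, 13) = (9837/23, −163/23, −4067/23).

(9837/23, -163/23, -4067/23)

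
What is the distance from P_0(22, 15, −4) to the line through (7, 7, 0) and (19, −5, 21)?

A direction vector is d = (12, −12, 21).
AP = (15, 8, −4); AP·d = 0, |AP|² = 305, |d|² = 729.
distance² = |AP|² − (AP·d)²/|d|² = 305 − 0/729 = 305, so the distance is √305.

√305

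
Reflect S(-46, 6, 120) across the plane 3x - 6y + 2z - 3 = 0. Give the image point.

(-376/7, 150/7, 804/7)

With n = (3, -6, 2), the signed offset is (n·S − 3)/|n|² = 63/49 = 9/7.
S' = S − 2t·n = (-46, 6, 120) − (18/7)·(3, -6, 2) = (-376/7, 150/7, 804/7).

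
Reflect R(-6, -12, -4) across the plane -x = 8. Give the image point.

(-10, -12, -4)

With n = (-1, 0, 0), the signed offset is (n·R − 8)/|n|² = -2/1 = -2.
R' = R − 2t·n = (-6, -12, -4) − (-4)·(-1, 0, 0) = (-10, -12, -4).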